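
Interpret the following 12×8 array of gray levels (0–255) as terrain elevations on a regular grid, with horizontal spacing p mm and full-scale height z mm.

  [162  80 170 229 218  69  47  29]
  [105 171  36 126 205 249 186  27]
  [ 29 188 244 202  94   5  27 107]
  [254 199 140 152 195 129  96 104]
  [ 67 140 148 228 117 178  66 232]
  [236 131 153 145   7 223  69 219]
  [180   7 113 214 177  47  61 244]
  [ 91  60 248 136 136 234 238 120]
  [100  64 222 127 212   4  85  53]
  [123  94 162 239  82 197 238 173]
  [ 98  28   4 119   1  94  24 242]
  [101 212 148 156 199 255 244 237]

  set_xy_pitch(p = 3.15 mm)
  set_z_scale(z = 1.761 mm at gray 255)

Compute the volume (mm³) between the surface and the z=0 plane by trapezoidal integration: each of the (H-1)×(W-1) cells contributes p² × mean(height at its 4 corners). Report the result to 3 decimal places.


height_mm = gray/255 × 1.761; cell vol = 3.15² × mean(4 corners)
unit = 3.15² × 1.761 / (4×255) = 0.0171309 mm³ per gray-sum
row 0: Σ corner-gray over 7 cells = 3895  → 66.7249
row 1: Σ corner-gray over 7 cells = 3734  → 63.9668
row 2: Σ corner-gray over 7 cells = 3836  → 65.7141
row 3: Σ corner-gray over 7 cells = 4233  → 72.5151
row 4: Σ corner-gray over 7 cells = 3964  → 67.9069
row 5: Σ corner-gray over 7 cells = 3573  → 61.2087
row 6: Σ corner-gray over 7 cells = 3977  → 68.1296
row 7: Σ corner-gray over 7 cells = 3896  → 66.7420
row 8: Σ corner-gray over 7 cells = 3901  → 66.8277
row 9: Σ corner-gray over 7 cells = 3200  → 54.8189
row 10: Σ corner-gray over 7 cells = 3646  → 62.4593
Σ rows: total corner-gray = 41855  → 717.0140 mm³

717.014


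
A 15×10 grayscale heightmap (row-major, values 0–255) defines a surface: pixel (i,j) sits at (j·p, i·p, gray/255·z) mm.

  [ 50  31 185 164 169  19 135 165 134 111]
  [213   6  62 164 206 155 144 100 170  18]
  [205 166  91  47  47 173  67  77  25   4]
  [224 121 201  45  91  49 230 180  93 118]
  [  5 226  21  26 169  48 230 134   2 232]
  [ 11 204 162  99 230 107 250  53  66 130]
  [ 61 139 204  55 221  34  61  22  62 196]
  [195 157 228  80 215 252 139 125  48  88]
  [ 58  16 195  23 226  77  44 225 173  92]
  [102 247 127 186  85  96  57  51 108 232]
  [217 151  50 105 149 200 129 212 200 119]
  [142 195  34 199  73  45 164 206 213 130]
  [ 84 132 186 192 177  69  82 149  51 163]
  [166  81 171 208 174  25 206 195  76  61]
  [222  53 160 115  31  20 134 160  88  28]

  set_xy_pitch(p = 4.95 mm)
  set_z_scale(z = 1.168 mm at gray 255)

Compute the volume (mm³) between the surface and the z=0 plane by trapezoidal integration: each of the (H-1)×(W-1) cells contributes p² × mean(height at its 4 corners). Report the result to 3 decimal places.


height_mm = gray/255 × 1.168; cell vol = 4.95² × mean(4 corners)
unit = 4.95² × 1.168 / (4×255) = 0.0280578 mm³ per gray-sum
row 0: Σ corner-gray over 9 cells = 4410  → 123.7347
row 1: Σ corner-gray over 9 cells = 3840  → 107.7418
row 2: Σ corner-gray over 9 cells = 3957  → 111.0246
row 3: Σ corner-gray over 9 cells = 4311  → 120.9570
row 4: Σ corner-gray over 9 cells = 4432  → 124.3520
row 5: Σ corner-gray over 9 cells = 4336  → 121.6585
row 6: Σ corner-gray over 9 cells = 4624  → 129.7391
row 7: Σ corner-gray over 9 cells = 4879  → 136.8938
row 8: Σ corner-gray over 9 cells = 4356  → 122.2196
row 9: Σ corner-gray over 9 cells = 4976  → 139.6154
row 10: Σ corner-gray over 9 cells = 5258  → 147.5277
row 11: Σ corner-gray over 9 cells = 4853  → 136.1643
row 12: Σ corner-gray over 9 cells = 4822  → 135.2945
row 13: Σ corner-gray over 9 cells = 4271  → 119.8347
Σ rows: total corner-gray = 63325  → 1776.7579 mm³

1776.758


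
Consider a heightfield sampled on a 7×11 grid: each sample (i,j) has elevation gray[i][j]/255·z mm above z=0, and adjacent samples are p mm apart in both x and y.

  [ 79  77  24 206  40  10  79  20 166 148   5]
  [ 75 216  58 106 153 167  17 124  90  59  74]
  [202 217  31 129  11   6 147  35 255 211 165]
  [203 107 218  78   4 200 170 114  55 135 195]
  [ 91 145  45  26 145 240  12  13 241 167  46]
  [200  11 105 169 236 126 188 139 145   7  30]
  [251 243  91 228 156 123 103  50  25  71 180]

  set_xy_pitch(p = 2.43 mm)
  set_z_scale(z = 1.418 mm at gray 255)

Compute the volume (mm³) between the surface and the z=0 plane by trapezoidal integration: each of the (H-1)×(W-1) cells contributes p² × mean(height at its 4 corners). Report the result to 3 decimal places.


height_mm = gray/255 × 1.418; cell vol = 2.43² × mean(4 corners)
unit = 2.43² × 1.418 / (4×255) = 0.00820897 mm³ per gray-sum
row 0: Σ corner-gray over 10 cells = 3753  → 30.8083
row 1: Σ corner-gray over 10 cells = 4580  → 37.5971
row 2: Σ corner-gray over 10 cells = 5011  → 41.1351
row 3: Σ corner-gray over 10 cells = 4765  → 39.1157
row 4: Σ corner-gray over 10 cells = 4687  → 38.4754
row 5: Σ corner-gray over 10 cells = 5093  → 41.8083
Σ rows: total corner-gray = 27889  → 228.9399 mm³

228.940


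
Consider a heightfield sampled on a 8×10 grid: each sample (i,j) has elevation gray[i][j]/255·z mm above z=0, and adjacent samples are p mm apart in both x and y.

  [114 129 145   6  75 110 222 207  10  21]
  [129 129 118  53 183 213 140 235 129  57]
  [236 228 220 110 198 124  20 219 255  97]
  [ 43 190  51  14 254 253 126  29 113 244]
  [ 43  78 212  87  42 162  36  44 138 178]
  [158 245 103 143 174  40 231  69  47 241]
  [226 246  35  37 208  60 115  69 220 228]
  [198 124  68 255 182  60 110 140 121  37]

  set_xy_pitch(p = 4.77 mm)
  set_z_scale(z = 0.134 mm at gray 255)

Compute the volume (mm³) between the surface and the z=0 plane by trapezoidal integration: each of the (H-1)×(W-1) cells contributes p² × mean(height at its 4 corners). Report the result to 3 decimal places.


101.145

height_mm = gray/255 × 0.134; cell vol = 4.77² × mean(4 corners)
unit = 4.77² × 0.134 / (4×255) = 0.00298911 mm³ per gray-sum
row 0: Σ corner-gray over 9 cells = 4529  → 13.5377
row 1: Σ corner-gray over 9 cells = 5667  → 16.9393
row 2: Σ corner-gray over 9 cells = 5428  → 16.2249
row 3: Σ corner-gray over 9 cells = 4166  → 12.4526
row 4: Σ corner-gray over 9 cells = 4322  → 12.9189
row 5: Σ corner-gray over 9 cells = 4937  → 14.7572
row 6: Σ corner-gray over 9 cells = 4789  → 14.3148
Σ rows: total corner-gray = 33838  → 101.1454 mm³


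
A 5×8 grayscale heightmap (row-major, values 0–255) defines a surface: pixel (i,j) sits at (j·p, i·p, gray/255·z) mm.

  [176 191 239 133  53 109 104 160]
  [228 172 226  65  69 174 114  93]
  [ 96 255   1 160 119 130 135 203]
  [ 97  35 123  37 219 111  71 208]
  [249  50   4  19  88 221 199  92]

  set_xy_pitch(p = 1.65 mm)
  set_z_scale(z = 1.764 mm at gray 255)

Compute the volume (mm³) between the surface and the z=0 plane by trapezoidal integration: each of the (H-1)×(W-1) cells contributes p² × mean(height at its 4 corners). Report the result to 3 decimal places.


height_mm = gray/255 × 1.764; cell vol = 1.65² × mean(4 corners)
unit = 1.65² × 1.764 / (4×255) = 0.00470832 mm³ per gray-sum
row 0: Σ corner-gray over 7 cells = 3955  → 18.6214
row 1: Σ corner-gray over 7 cells = 3860  → 18.1741
row 2: Σ corner-gray over 7 cells = 3396  → 15.9895
row 3: Σ corner-gray over 7 cells = 3000  → 14.1250
Σ rows: total corner-gray = 14211  → 66.9100 mm³

66.910


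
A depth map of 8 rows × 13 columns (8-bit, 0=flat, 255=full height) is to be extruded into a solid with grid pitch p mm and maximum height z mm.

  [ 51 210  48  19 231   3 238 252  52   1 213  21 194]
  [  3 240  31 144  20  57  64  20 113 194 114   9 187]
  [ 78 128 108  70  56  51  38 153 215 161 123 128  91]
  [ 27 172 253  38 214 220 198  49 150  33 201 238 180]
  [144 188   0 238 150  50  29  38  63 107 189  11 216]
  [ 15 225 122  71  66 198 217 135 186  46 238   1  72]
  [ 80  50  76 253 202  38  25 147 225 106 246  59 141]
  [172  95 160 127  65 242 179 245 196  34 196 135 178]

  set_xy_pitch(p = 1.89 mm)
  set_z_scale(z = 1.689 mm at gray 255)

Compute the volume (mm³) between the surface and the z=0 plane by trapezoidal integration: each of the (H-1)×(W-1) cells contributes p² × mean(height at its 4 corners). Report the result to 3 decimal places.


242.390

height_mm = gray/255 × 1.689; cell vol = 1.89² × mean(4 corners)
unit = 1.89² × 1.689 / (4×255) = 0.00591498 mm³ per gray-sum
row 0: Σ corner-gray over 12 cells = 5023  → 29.7109
row 1: Σ corner-gray over 12 cells = 4833  → 28.5871
row 2: Σ corner-gray over 12 cells = 6370  → 37.6784
row 3: Σ corner-gray over 12 cells = 6225  → 36.8207
row 4: Σ corner-gray over 12 cells = 5583  → 33.0233
row 5: Σ corner-gray over 12 cells = 6172  → 36.5072
row 6: Σ corner-gray over 12 cells = 6773  → 40.0621
Σ rows: total corner-gray = 40979  → 242.3899 mm³


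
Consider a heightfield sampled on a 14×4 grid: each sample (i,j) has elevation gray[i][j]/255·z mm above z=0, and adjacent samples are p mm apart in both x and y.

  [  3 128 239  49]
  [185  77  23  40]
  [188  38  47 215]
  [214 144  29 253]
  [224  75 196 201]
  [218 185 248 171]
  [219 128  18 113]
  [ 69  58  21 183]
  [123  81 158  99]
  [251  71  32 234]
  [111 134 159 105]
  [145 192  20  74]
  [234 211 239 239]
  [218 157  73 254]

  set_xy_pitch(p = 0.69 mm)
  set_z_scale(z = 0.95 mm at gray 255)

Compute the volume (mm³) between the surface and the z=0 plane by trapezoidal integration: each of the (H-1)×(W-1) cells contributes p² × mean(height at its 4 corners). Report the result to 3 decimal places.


8.988

height_mm = gray/255 × 0.95; cell vol = 0.69² × mean(4 corners)
unit = 0.69² × 0.95 / (4×255) = 0.000443426 mm³ per gray-sum
row 0: Σ corner-gray over 3 cells = 1211  → 0.5370
row 1: Σ corner-gray over 3 cells = 998  → 0.4425
row 2: Σ corner-gray over 3 cells = 1386  → 0.6146
row 3: Σ corner-gray over 3 cells = 1780  → 0.7893
row 4: Σ corner-gray over 3 cells = 2222  → 0.9853
row 5: Σ corner-gray over 3 cells = 1879  → 0.8332
row 6: Σ corner-gray over 3 cells = 1034  → 0.4585
row 7: Σ corner-gray over 3 cells = 1110  → 0.4922
row 8: Σ corner-gray over 3 cells = 1391  → 0.6168
row 9: Σ corner-gray over 3 cells = 1493  → 0.6620
row 10: Σ corner-gray over 3 cells = 1445  → 0.6408
row 11: Σ corner-gray over 3 cells = 2016  → 0.8939
row 12: Σ corner-gray over 3 cells = 2305  → 1.0221
Σ rows: total corner-gray = 20270  → 8.9883 mm³


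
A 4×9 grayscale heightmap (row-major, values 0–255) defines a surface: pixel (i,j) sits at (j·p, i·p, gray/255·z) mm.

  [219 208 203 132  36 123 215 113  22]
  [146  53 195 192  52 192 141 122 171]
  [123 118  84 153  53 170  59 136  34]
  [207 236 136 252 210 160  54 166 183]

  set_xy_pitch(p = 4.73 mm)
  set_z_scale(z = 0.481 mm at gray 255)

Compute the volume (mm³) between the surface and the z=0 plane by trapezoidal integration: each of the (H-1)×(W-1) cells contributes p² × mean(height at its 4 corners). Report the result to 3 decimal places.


136.595

height_mm = gray/255 × 0.481; cell vol = 4.73² × mean(4 corners)
unit = 4.73² × 0.481 / (4×255) = 0.0105504 mm³ per gray-sum
row 0: Σ corner-gray over 8 cells = 4512  → 47.6032
row 1: Σ corner-gray over 8 cells = 3914  → 41.2941
row 2: Σ corner-gray over 8 cells = 4521  → 47.6982
Σ rows: total corner-gray = 12947  → 136.5955 mm³


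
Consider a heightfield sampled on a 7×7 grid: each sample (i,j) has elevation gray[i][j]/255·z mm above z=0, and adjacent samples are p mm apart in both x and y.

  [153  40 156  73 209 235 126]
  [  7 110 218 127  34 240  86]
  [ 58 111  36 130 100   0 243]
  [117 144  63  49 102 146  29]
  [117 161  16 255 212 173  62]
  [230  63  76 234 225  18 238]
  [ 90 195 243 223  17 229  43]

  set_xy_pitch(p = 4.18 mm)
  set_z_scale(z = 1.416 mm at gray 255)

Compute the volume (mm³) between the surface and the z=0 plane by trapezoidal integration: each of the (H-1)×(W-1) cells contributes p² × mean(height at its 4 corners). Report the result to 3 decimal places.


441.407

height_mm = gray/255 × 1.416; cell vol = 4.18² × mean(4 corners)
unit = 4.18² × 1.416 / (4×255) = 0.0242558 mm³ per gray-sum
row 0: Σ corner-gray over 6 cells = 3256  → 78.9769
row 1: Σ corner-gray over 6 cells = 2606  → 63.2106
row 2: Σ corner-gray over 6 cells = 2209  → 53.5811
row 3: Σ corner-gray over 6 cells = 2967  → 71.9670
row 4: Σ corner-gray over 6 cells = 3513  → 85.2106
row 5: Σ corner-gray over 6 cells = 3647  → 88.4609
Σ rows: total corner-gray = 18198  → 441.4071 mm³


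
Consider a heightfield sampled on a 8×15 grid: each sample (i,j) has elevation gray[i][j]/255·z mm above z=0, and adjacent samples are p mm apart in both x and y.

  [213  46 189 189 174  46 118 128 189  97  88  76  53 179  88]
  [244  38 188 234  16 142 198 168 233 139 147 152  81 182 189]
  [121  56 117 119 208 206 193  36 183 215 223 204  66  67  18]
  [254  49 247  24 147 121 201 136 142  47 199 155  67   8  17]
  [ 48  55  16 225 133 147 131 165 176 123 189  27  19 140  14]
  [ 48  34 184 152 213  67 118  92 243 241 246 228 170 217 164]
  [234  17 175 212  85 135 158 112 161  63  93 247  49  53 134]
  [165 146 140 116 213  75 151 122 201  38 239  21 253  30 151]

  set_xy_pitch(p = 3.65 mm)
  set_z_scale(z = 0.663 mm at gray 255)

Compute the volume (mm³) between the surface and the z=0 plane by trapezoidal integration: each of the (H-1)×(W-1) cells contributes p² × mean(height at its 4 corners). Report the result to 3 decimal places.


457.930

height_mm = gray/255 × 0.663; cell vol = 3.65² × mean(4 corners)
unit = 3.65² × 0.663 / (4×255) = 0.00865963 mm³ per gray-sum
row 0: Σ corner-gray over 14 cells = 7714  → 66.8003
row 1: Σ corner-gray over 14 cells = 8194  → 70.9570
row 2: Σ corner-gray over 14 cells = 7282  → 63.0594
row 3: Σ corner-gray over 14 cells = 6511  → 56.3828
row 4: Σ corner-gray over 14 cells = 7776  → 67.3372
row 5: Σ corner-gray over 14 cells = 8110  → 70.2296
row 6: Σ corner-gray over 14 cells = 7294  → 63.1633
Σ rows: total corner-gray = 52881  → 457.9296 mm³


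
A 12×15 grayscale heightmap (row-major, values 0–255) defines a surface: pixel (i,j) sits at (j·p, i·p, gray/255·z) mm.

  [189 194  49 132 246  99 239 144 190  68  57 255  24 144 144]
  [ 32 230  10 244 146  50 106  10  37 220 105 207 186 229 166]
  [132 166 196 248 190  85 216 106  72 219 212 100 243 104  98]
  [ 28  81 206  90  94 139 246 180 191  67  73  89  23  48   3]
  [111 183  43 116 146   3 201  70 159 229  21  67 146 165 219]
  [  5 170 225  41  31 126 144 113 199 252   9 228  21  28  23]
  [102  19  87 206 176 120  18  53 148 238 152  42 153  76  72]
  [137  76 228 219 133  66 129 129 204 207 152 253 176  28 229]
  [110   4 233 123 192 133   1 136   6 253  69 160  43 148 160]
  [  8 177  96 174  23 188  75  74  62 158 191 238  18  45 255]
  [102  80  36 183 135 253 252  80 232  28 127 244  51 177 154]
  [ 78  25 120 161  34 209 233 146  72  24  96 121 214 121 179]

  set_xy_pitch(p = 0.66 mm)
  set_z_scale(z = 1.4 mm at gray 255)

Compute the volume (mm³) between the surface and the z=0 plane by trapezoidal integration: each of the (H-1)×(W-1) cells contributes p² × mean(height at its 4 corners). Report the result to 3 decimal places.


height_mm = gray/255 × 1.4; cell vol = 0.66² × mean(4 corners)
unit = 0.66² × 1.4 / (4×255) = 0.000597882 mm³ per gray-sum
row 0: Σ corner-gray over 14 cells = 7773  → 4.6473
row 1: Σ corner-gray over 14 cells = 8302  → 4.9636
row 2: Σ corner-gray over 14 cells = 7629  → 4.5612
row 3: Σ corner-gray over 14 cells = 6513  → 3.8940
row 4: Σ corner-gray over 14 cells = 6630  → 3.9640
row 5: Σ corner-gray over 14 cells = 6352  → 3.7977
row 6: Σ corner-gray over 14 cells = 7516  → 4.4937
row 7: Σ corner-gray over 14 cells = 7638  → 4.5666
row 8: Σ corner-gray over 14 cells = 6573  → 3.9299
row 9: Σ corner-gray over 14 cells = 7313  → 4.3723
row 10: Σ corner-gray over 14 cells = 7421  → 4.4369
Σ rows: total corner-gray = 79660  → 47.6273 mm³

47.627


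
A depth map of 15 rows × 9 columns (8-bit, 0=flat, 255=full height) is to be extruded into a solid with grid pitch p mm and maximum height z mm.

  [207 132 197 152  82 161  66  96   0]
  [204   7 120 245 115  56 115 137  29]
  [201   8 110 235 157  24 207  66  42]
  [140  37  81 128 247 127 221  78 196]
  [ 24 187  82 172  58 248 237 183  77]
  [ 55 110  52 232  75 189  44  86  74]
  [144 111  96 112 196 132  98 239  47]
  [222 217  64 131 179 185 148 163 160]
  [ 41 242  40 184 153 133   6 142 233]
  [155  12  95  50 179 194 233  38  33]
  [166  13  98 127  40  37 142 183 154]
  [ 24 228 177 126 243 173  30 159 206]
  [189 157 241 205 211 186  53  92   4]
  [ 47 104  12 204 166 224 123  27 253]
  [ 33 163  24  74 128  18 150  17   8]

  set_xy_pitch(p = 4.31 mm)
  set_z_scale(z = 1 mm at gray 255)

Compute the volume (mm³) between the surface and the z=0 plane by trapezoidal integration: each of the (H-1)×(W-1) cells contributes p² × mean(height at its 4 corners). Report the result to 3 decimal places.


1047.619

height_mm = gray/255 × 1; cell vol = 4.31² × mean(4 corners)
unit = 4.31² × 1 / (4×255) = 0.0182119 mm³ per gray-sum
row 0: Σ corner-gray over 8 cells = 3802  → 69.2415
row 1: Σ corner-gray over 8 cells = 3680  → 67.0197
row 2: Σ corner-gray over 8 cells = 4031  → 73.4120
row 3: Σ corner-gray over 8 cells = 4609  → 83.9385
row 4: Σ corner-gray over 8 cells = 4140  → 75.3971
row 5: Σ corner-gray over 8 cells = 3864  → 70.3706
row 6: Σ corner-gray over 8 cells = 4715  → 85.8689
row 7: Σ corner-gray over 8 cells = 4630  → 84.3209
row 8: Σ corner-gray over 8 cells = 3864  → 70.3706
row 9: Σ corner-gray over 8 cells = 3390  → 61.7382
row 10: Σ corner-gray over 8 cells = 4102  → 74.7051
row 11: Σ corner-gray over 8 cells = 4985  → 90.7861
row 12: Σ corner-gray over 8 cells = 4503  → 82.0080
row 13: Σ corner-gray over 8 cells = 3209  → 58.4419
Σ rows: total corner-gray = 57524  → 1047.6192 mm³


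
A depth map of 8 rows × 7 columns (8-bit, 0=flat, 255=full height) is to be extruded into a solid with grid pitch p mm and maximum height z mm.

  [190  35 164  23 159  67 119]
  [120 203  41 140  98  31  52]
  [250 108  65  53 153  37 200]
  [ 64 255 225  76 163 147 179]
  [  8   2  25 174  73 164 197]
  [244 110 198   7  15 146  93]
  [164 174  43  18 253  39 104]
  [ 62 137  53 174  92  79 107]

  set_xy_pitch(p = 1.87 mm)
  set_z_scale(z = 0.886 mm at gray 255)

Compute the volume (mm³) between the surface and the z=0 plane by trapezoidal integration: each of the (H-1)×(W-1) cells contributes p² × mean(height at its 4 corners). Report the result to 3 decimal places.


height_mm = gray/255 × 0.886; cell vol = 1.87² × mean(4 corners)
unit = 1.87² × 0.886 / (4×255) = 0.0030375 mm³ per gray-sum
row 0: Σ corner-gray over 6 cells = 2403  → 7.2991
row 1: Σ corner-gray over 6 cells = 2480  → 7.5330
row 2: Σ corner-gray over 6 cells = 3257  → 9.8931
row 3: Σ corner-gray over 6 cells = 3056  → 9.2826
row 4: Σ corner-gray over 6 cells = 2370  → 7.1989
row 5: Σ corner-gray over 6 cells = 2611  → 7.9309
row 6: Σ corner-gray over 6 cells = 2561  → 7.7790
Σ rows: total corner-gray = 18738  → 56.9167 mm³

56.917


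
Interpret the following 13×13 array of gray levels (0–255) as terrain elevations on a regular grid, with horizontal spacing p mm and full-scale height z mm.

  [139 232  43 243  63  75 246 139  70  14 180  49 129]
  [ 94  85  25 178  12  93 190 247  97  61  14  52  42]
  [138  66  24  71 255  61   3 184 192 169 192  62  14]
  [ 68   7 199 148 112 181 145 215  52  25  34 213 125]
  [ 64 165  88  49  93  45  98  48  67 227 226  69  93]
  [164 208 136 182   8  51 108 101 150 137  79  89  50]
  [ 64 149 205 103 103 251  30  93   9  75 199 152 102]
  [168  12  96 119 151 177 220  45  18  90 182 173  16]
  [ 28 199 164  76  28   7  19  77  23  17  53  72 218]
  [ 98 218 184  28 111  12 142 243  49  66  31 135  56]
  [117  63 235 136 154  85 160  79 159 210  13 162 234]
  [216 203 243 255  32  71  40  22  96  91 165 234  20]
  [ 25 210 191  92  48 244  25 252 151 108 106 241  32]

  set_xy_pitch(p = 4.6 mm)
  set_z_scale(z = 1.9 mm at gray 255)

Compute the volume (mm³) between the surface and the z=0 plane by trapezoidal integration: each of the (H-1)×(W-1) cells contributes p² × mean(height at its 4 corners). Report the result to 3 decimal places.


height_mm = gray/255 × 1.9; cell vol = 4.6² × mean(4 corners)
unit = 4.6² × 1.9 / (4×255) = 0.0394157 mm³ per gray-sum
row 0: Σ corner-gray over 12 cells = 5220  → 205.7499
row 1: Σ corner-gray over 12 cells = 4954  → 195.2653
row 2: Σ corner-gray over 12 cells = 5565  → 219.3483
row 3: Σ corner-gray over 12 cells = 5362  → 211.3469
row 4: Σ corner-gray over 12 cells = 5219  → 205.7105
row 5: Σ corner-gray over 12 cells = 5616  → 221.3585
row 6: Σ corner-gray over 12 cells = 5654  → 222.8563
row 7: Σ corner-gray over 12 cells = 4466  → 176.0305
row 8: Σ corner-gray over 12 cells = 4308  → 169.8028
row 9: Σ corner-gray over 12 cells = 5855  → 230.7788
row 10: Σ corner-gray over 12 cells = 6403  → 252.3786
row 11: Σ corner-gray over 12 cells = 6533  → 257.5027
Σ rows: total corner-gray = 65155  → 2568.1290 mm³

2568.129


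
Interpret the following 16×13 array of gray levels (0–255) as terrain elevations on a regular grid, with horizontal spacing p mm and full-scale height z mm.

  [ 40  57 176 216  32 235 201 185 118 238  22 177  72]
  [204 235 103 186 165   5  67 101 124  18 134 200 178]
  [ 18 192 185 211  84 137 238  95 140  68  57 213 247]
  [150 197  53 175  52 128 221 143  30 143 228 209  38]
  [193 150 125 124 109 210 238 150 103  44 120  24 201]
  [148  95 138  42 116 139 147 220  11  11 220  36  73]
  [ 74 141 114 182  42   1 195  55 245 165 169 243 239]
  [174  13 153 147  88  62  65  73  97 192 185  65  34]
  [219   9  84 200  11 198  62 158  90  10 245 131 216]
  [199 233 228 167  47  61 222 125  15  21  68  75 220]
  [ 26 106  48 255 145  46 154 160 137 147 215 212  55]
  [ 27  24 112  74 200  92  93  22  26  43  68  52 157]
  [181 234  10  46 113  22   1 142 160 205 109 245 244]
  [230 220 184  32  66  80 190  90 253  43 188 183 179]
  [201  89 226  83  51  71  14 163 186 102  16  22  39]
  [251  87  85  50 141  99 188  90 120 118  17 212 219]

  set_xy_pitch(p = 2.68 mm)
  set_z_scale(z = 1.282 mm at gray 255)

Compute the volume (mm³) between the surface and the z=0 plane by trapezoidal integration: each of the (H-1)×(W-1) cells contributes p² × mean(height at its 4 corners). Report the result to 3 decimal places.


height_mm = gray/255 × 1.282; cell vol = 2.68² × mean(4 corners)
unit = 2.68² × 1.282 / (4×255) = 0.00902729 mm³ per gray-sum
row 0: Σ corner-gray over 12 cells = 6484  → 58.5330
row 1: Σ corner-gray over 12 cells = 6563  → 59.2461
row 2: Σ corner-gray over 12 cells = 6851  → 61.8460
row 3: Σ corner-gray over 12 cells = 6534  → 58.9843
row 4: Σ corner-gray over 12 cells = 5759  → 51.9882
row 5: Σ corner-gray over 12 cells = 5988  → 54.0554
row 6: Σ corner-gray over 12 cells = 5905  → 53.3062
row 7: Σ corner-gray over 12 cells = 5319  → 48.0162
row 8: Σ corner-gray over 12 cells = 5774  → 52.1236
row 9: Σ corner-gray over 12 cells = 6274  → 56.6372
row 10: Σ corner-gray over 12 cells = 5127  → 46.2829
row 11: Σ corner-gray over 12 cells = 4795  → 43.2859
row 12: Σ corner-gray over 12 cells = 6466  → 58.3705
row 13: Σ corner-gray over 12 cells = 5753  → 51.9340
row 14: Σ corner-gray over 12 cells = 5170  → 46.6711
Σ rows: total corner-gray = 88762  → 801.2804 mm³

801.280


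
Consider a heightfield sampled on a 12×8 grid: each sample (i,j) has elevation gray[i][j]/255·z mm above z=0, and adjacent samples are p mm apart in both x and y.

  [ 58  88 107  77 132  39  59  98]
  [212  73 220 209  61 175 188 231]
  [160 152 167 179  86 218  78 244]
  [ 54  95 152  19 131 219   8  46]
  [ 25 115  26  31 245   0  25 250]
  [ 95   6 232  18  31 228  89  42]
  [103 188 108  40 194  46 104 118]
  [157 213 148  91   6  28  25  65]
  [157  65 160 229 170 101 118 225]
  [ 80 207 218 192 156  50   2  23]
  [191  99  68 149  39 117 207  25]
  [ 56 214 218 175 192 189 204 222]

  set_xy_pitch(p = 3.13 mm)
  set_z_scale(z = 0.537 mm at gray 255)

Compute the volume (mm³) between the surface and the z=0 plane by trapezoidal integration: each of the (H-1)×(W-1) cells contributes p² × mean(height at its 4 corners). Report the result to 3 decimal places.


190.240

height_mm = gray/255 × 0.537; cell vol = 3.13² × mean(4 corners)
unit = 3.13² × 0.537 / (4×255) = 0.00515778 mm³ per gray-sum
row 0: Σ corner-gray over 7 cells = 3455  → 17.8201
row 1: Σ corner-gray over 7 cells = 4459  → 22.9985
row 2: Σ corner-gray over 7 cells = 3512  → 18.1141
row 3: Σ corner-gray over 7 cells = 2507  → 12.9306
row 4: Σ corner-gray over 7 cells = 2504  → 12.9151
row 5: Σ corner-gray over 7 cells = 2926  → 15.0917
row 6: Σ corner-gray over 7 cells = 2825  → 14.5707
row 7: Σ corner-gray over 7 cells = 3312  → 17.0826
row 8: Σ corner-gray over 7 cells = 3821  → 19.7079
row 9: Σ corner-gray over 7 cells = 3327  → 17.1599
row 10: Σ corner-gray over 7 cells = 4236  → 21.8484
Σ rows: total corner-gray = 36884  → 190.2395 mm³


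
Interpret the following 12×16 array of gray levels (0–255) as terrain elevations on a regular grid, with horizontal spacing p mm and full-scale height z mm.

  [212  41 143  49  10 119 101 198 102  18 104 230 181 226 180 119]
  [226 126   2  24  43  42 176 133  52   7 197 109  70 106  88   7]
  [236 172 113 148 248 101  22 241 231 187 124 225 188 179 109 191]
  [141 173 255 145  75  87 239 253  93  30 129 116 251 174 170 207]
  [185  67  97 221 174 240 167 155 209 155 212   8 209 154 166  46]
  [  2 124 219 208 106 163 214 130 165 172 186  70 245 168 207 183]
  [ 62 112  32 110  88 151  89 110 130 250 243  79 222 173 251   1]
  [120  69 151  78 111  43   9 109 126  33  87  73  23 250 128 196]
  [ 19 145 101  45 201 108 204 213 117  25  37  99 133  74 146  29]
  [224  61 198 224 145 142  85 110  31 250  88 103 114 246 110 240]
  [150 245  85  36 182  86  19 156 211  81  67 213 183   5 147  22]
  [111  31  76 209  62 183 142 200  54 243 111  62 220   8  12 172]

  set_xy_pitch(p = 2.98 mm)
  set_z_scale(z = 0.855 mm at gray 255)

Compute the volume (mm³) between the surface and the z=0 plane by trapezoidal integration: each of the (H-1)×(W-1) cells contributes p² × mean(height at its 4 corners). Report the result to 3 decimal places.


height_mm = gray/255 × 0.855; cell vol = 2.98² × mean(4 corners)
unit = 2.98² × 0.855 / (4×255) = 0.00744386 mm³ per gray-sum
row 0: Σ corner-gray over 15 cells = 6318  → 47.0303
row 1: Σ corner-gray over 15 cells = 7586  → 56.4692
row 2: Σ corner-gray over 15 cells = 9731  → 72.4362
row 3: Σ corner-gray over 15 cells = 9427  → 70.1733
row 4: Σ corner-gray over 15 cells = 9638  → 71.7440
row 5: Σ corner-gray over 15 cells = 9082  → 67.6052
row 6: Σ corner-gray over 15 cells = 7039  → 52.3974
row 7: Σ corner-gray over 15 cells = 6240  → 46.4497
row 8: Σ corner-gray over 15 cells = 7622  → 56.7371
row 9: Σ corner-gray over 15 cells = 7882  → 58.6725
row 10: Σ corner-gray over 15 cells = 7113  → 52.9482
Σ rows: total corner-gray = 87678  → 652.6632 mm³

652.663


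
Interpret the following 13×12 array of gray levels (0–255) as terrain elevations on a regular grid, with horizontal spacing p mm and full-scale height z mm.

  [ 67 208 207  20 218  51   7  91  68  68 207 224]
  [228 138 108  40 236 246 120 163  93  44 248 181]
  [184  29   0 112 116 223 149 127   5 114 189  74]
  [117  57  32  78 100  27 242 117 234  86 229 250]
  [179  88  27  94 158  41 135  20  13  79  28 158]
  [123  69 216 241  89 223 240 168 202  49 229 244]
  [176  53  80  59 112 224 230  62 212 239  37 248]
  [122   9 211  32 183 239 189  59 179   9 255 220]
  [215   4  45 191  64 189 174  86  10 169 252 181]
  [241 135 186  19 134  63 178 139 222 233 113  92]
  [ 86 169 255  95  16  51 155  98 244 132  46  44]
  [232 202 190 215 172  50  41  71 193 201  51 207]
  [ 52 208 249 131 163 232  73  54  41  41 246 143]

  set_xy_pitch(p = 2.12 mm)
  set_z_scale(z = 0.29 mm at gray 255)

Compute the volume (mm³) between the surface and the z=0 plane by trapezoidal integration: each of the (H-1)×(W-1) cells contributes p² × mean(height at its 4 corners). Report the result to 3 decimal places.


88.686

height_mm = gray/255 × 0.29; cell vol = 2.12² × mean(4 corners)
unit = 2.12² × 0.29 / (4×255) = 0.00127782 mm³ per gray-sum
row 0: Σ corner-gray over 11 cells = 5862  → 7.4906
row 1: Σ corner-gray over 11 cells = 5667  → 7.2414
row 2: Σ corner-gray over 11 cells = 5157  → 6.5897
row 3: Σ corner-gray over 11 cells = 4474  → 5.7170
row 4: Σ corner-gray over 11 cells = 5522  → 7.0561
row 5: Σ corner-gray over 11 cells = 6859  → 8.7646
row 6: Σ corner-gray over 11 cells = 6112  → 7.8100
row 7: Σ corner-gray over 11 cells = 5836  → 7.4574
row 8: Σ corner-gray over 11 cells = 5941  → 7.5915
row 9: Σ corner-gray over 11 cells = 5829  → 7.4484
row 10: Σ corner-gray over 11 cells = 5863  → 7.4919
row 11: Σ corner-gray over 11 cells = 6282  → 8.0273
Σ rows: total corner-gray = 69404  → 88.6858 mm³


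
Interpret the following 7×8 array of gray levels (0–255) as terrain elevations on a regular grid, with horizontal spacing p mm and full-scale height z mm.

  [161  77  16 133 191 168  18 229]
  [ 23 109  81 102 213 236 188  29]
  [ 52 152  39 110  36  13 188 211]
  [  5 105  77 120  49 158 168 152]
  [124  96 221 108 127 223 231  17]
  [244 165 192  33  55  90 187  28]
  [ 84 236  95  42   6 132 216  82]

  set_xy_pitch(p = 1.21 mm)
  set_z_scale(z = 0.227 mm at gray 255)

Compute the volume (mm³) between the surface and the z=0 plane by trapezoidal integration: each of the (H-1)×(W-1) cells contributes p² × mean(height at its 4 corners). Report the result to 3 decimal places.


6.671

height_mm = gray/255 × 0.227; cell vol = 1.21² × mean(4 corners)
unit = 1.21² × 0.227 / (4×255) = 0.000325834 mm³ per gray-sum
row 0: Σ corner-gray over 7 cells = 3506  → 1.1424
row 1: Σ corner-gray over 7 cells = 3249  → 1.0586
row 2: Σ corner-gray over 7 cells = 2850  → 0.9286
row 3: Σ corner-gray over 7 cells = 3664  → 1.1939
row 4: Σ corner-gray over 7 cells = 3869  → 1.2607
row 5: Σ corner-gray over 7 cells = 3336  → 1.0870
Σ rows: total corner-gray = 20474  → 6.6711 mm³


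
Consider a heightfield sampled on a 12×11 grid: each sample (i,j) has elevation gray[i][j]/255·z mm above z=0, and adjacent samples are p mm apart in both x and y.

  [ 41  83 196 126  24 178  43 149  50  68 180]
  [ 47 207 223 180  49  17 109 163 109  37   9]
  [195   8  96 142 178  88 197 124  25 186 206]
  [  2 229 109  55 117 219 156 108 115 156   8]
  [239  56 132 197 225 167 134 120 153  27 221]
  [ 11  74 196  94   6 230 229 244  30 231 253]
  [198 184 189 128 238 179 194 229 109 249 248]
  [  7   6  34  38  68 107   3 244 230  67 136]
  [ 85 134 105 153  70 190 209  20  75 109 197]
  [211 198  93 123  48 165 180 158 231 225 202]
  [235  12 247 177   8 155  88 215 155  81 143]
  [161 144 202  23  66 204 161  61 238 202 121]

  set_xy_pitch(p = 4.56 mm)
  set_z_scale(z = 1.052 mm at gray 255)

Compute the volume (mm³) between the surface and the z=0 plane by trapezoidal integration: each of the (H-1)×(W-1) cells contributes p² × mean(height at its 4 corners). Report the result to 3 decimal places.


height_mm = gray/255 × 1.052; cell vol = 4.56² × mean(4 corners)
unit = 4.56² × 1.052 / (4×255) = 0.0214459 mm³ per gray-sum
row 0: Σ corner-gray over 10 cells = 4299  → 92.1961
row 1: Σ corner-gray over 10 cells = 4733  → 101.5037
row 2: Σ corner-gray over 10 cells = 5027  → 107.8088
row 3: Σ corner-gray over 10 cells = 5420  → 116.2370
row 4: Σ corner-gray over 10 cells = 5814  → 124.6867
row 5: Σ corner-gray over 10 cells = 6776  → 145.3177
row 6: Σ corner-gray over 10 cells = 5581  → 119.6898
row 7: Σ corner-gray over 10 cells = 4149  → 88.9792
row 8: Σ corner-gray over 10 cells = 5667  → 121.5342
row 9: Σ corner-gray over 10 cells = 5909  → 126.7241
row 10: Σ corner-gray over 10 cells = 5538  → 118.7677
Σ rows: total corner-gray = 58913  → 1263.4451 mm³

1263.445


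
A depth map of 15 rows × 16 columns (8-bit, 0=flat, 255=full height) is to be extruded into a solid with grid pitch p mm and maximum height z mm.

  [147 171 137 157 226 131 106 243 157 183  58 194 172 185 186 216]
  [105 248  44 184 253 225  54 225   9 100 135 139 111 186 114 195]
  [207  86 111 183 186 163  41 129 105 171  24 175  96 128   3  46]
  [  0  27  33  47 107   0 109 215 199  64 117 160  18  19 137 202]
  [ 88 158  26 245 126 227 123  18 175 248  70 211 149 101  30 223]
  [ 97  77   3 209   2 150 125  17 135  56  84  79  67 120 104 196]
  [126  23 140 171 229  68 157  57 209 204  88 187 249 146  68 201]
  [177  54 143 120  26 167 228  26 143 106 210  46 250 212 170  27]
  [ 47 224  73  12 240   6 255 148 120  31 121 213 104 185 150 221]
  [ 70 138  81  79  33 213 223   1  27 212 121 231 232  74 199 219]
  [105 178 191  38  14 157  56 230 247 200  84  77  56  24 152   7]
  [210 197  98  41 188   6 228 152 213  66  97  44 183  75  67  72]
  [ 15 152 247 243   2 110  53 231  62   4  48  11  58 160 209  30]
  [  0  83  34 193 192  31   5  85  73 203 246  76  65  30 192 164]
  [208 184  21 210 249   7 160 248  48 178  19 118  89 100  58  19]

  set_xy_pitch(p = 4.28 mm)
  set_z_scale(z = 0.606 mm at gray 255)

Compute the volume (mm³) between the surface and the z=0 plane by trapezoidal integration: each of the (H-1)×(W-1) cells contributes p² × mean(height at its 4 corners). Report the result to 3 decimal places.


1122.502

height_mm = gray/255 × 0.606; cell vol = 4.28² × mean(4 corners)
unit = 4.28² × 0.606 / (4×255) = 0.0108833 mm³ per gray-sum
row 0: Σ corner-gray over 15 cells = 9329  → 101.5302
row 1: Σ corner-gray over 15 cells = 7809  → 84.9876
row 2: Σ corner-gray over 15 cells = 6161  → 67.0519
row 3: Σ corner-gray over 15 cells = 6831  → 74.3437
row 4: Σ corner-gray over 15 cells = 6874  → 74.8117
row 5: Σ corner-gray over 15 cells = 7068  → 76.9231
row 6: Σ corner-gray over 15 cells = 8325  → 90.6033
row 7: Σ corner-gray over 15 cells = 8038  → 87.4798
row 8: Σ corner-gray over 15 cells = 8049  → 87.5996
row 9: Σ corner-gray over 15 cells = 7537  → 82.0273
row 10: Σ corner-gray over 15 cells = 7112  → 77.4019
row 11: Σ corner-gray over 15 cells = 6817  → 74.1914
row 12: Σ corner-gray over 15 cells = 6405  → 69.7074
row 13: Σ corner-gray over 15 cells = 6785  → 73.8431
Σ rows: total corner-gray = 103140  → 1122.5020 mm³


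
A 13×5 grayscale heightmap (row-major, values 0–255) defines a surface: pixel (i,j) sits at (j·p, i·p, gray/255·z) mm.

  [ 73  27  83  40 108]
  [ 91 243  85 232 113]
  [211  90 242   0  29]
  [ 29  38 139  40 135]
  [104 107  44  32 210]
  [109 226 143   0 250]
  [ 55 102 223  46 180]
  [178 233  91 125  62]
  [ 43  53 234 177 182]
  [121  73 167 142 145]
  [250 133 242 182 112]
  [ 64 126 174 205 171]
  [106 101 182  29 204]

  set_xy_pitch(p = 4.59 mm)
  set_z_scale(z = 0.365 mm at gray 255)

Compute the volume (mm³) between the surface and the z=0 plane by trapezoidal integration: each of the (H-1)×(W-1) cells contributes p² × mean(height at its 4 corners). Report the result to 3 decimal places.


height_mm = gray/255 × 0.365; cell vol = 4.59² × mean(4 corners)
unit = 4.59² × 0.365 / (4×255) = 0.00753907 mm³ per gray-sum
row 0: Σ corner-gray over 4 cells = 1805  → 13.6080
row 1: Σ corner-gray over 4 cells = 2228  → 16.7971
row 2: Σ corner-gray over 4 cells = 1502  → 11.3237
row 3: Σ corner-gray over 4 cells = 1278  → 9.6349
row 4: Σ corner-gray over 4 cells = 1777  → 13.3969
row 5: Σ corner-gray over 4 cells = 2074  → 15.6360
row 6: Σ corner-gray over 4 cells = 2115  → 15.9451
row 7: Σ corner-gray over 4 cells = 2291  → 17.2720
row 8: Σ corner-gray over 4 cells = 2183  → 16.4578
row 9: Σ corner-gray over 4 cells = 2506  → 18.8929
row 10: Σ corner-gray over 4 cells = 2721  → 20.5138
row 11: Σ corner-gray over 4 cells = 2179  → 16.4276
Σ rows: total corner-gray = 24659  → 185.9061 mm³

185.906


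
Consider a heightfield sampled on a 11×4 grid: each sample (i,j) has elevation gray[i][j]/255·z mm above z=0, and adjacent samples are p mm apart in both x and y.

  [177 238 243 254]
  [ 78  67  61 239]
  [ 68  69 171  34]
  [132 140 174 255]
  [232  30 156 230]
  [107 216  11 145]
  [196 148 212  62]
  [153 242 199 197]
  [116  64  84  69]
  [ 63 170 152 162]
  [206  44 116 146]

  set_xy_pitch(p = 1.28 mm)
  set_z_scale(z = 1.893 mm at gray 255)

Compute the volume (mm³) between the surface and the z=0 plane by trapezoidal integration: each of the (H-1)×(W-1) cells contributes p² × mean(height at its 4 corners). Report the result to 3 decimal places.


height_mm = gray/255 × 1.893; cell vol = 1.28² × mean(4 corners)
unit = 1.28² × 1.893 / (4×255) = 0.00304068 mm³ per gray-sum
row 0: Σ corner-gray over 3 cells = 1966  → 5.9780
row 1: Σ corner-gray over 3 cells = 1155  → 3.5120
row 2: Σ corner-gray over 3 cells = 1597  → 4.8560
row 3: Σ corner-gray over 3 cells = 1849  → 5.6222
row 4: Σ corner-gray over 3 cells = 1540  → 4.6826
row 5: Σ corner-gray over 3 cells = 1684  → 5.1205
row 6: Σ corner-gray over 3 cells = 2210  → 6.7199
row 7: Σ corner-gray over 3 cells = 1713  → 5.2087
row 8: Σ corner-gray over 3 cells = 1350  → 4.1049
row 9: Σ corner-gray over 3 cells = 1541  → 4.6857
Σ rows: total corner-gray = 16605  → 50.4905 mm³

50.490


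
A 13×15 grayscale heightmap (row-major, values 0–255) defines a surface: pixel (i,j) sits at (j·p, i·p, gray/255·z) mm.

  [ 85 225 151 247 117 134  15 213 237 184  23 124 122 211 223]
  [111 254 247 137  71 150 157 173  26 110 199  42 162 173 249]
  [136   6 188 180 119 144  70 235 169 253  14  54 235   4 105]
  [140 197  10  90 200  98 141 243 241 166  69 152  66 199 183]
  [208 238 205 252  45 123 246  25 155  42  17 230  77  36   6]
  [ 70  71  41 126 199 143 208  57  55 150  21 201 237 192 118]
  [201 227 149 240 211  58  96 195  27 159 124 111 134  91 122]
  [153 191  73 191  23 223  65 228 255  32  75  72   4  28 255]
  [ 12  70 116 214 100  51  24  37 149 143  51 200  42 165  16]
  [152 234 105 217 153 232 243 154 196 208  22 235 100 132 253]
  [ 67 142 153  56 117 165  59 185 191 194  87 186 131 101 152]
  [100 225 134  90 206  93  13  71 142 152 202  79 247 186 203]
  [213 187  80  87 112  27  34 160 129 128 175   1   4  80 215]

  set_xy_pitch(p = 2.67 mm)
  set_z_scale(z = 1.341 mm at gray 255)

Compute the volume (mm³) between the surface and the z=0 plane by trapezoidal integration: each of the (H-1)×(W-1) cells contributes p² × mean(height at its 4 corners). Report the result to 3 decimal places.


847.697

height_mm = gray/255 × 1.341; cell vol = 2.67² × mean(4 corners)
unit = 2.67² × 1.341 / (4×255) = 0.00937241 mm³ per gray-sum
row 0: Σ corner-gray over 14 cells = 8476  → 79.4405
row 1: Σ corner-gray over 14 cells = 7745  → 72.5893
row 2: Σ corner-gray over 14 cells = 7650  → 71.6989
row 3: Σ corner-gray over 14 cells = 7663  → 71.8208
row 4: Σ corner-gray over 14 cells = 7186  → 67.3501
row 5: Σ corner-gray over 14 cells = 7557  → 70.8273
row 6: Σ corner-gray over 14 cells = 7295  → 68.3717
row 7: Σ corner-gray over 14 cells = 6080  → 56.9842
row 8: Σ corner-gray over 14 cells = 7619  → 71.4084
row 9: Σ corner-gray over 14 cells = 8620  → 80.7901
row 10: Σ corner-gray over 14 cells = 7736  → 72.5049
row 11: Σ corner-gray over 14 cells = 6819  → 63.9104
Σ rows: total corner-gray = 90446  → 847.6967 mm³


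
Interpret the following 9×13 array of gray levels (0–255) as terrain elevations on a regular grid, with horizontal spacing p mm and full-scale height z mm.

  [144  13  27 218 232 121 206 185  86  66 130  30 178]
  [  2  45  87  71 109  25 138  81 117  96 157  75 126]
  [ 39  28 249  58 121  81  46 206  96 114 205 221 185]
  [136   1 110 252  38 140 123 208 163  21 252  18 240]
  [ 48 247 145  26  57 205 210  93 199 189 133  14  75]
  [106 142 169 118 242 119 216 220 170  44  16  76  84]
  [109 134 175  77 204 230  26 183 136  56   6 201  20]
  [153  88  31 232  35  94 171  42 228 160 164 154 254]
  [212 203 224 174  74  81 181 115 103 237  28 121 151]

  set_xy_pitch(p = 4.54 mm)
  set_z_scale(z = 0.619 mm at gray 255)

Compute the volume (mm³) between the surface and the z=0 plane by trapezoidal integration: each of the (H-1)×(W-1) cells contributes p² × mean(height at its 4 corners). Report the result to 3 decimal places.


height_mm = gray/255 × 0.619; cell vol = 4.54² × mean(4 corners)
unit = 4.54² × 0.619 / (4×255) = 0.0125084 mm³ per gray-sum
row 0: Σ corner-gray over 12 cells = 5080  → 63.5427
row 1: Σ corner-gray over 12 cells = 5204  → 65.0938
row 2: Σ corner-gray over 12 cells = 6102  → 76.3263
row 3: Σ corner-gray over 12 cells = 6187  → 77.3895
row 4: Σ corner-gray over 12 cells = 6413  → 80.2164
row 5: Σ corner-gray over 12 cells = 6239  → 78.0400
row 6: Σ corner-gray over 12 cells = 6190  → 77.4271
row 7: Σ corner-gray over 12 cells = 6650  → 83.1809
Σ rows: total corner-gray = 48065  → 601.2168 mm³

601.217
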